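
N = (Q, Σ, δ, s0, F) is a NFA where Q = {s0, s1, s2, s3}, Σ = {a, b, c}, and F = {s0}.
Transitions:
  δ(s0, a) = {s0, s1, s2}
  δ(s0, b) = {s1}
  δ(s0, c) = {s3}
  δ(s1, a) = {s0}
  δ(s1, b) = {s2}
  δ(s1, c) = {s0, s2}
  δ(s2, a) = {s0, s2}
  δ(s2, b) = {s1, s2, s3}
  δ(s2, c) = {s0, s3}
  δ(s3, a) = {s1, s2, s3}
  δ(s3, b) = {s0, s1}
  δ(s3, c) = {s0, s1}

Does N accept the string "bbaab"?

Start: {s0}
read b: {s1}
read b: {s2}
read a: {s0, s2}
read a: {s0, s1, s2}
read b: {s1, s2, s3}
Reachable ∩ accepting = {} — empty.

rejected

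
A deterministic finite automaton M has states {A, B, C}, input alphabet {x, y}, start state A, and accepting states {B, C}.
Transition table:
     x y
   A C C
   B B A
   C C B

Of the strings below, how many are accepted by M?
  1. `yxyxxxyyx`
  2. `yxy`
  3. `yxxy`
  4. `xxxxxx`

4

`yxyxxxyyx`: accepted
`yxy`: accepted
`yxxy`: accepted
`xxxxxx`: accepted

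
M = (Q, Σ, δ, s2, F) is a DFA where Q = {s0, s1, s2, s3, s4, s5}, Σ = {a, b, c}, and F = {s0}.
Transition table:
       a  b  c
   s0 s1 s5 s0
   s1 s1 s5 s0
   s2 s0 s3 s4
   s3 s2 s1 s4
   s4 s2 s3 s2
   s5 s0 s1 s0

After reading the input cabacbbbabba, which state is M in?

s1

s2 --c--> s4
s4 --a--> s2
s2 --b--> s3
s3 --a--> s2
s2 --c--> s4
s4 --b--> s3
s3 --b--> s1
s1 --b--> s5
s5 --a--> s0
s0 --b--> s5
s5 --b--> s1
s1 --a--> s1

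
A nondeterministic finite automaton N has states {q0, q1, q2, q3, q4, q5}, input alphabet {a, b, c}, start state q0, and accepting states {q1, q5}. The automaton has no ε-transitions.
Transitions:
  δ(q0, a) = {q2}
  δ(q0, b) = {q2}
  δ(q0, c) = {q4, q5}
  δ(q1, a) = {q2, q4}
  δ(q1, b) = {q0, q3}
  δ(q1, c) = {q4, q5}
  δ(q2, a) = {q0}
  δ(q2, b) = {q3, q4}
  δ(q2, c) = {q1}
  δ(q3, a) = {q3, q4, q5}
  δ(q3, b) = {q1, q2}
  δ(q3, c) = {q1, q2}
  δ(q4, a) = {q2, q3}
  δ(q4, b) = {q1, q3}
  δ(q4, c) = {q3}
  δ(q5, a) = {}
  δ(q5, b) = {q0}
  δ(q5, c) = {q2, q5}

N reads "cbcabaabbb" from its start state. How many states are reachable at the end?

Start: {q0}
read c: {q4, q5}
read b: {q0, q1, q3}
read c: {q1, q2, q4, q5}
read a: {q0, q2, q3, q4}
read b: {q1, q2, q3, q4}
read a: {q0, q2, q3, q4, q5}
read a: {q0, q2, q3, q4, q5}
read b: {q0, q1, q2, q3, q4}
read b: {q0, q1, q2, q3, q4}
read b: {q0, q1, q2, q3, q4}
Final reachable set {q0, q1, q2, q3, q4} has 5 states.

5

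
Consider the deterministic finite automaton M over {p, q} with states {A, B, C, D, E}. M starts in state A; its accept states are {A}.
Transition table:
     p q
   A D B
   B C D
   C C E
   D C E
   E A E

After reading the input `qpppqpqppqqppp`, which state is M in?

A --q--> B
B --p--> C
C --p--> C
C --p--> C
C --q--> E
E --p--> A
A --q--> B
B --p--> C
C --p--> C
C --q--> E
E --q--> E
E --p--> A
A --p--> D
D --p--> C

C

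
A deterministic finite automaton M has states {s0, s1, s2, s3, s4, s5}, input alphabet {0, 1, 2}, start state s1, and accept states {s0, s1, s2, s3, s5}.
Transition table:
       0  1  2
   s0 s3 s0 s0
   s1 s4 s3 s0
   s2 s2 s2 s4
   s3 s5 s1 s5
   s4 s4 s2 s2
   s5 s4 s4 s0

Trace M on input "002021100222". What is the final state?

s4

s1 --0--> s4
s4 --0--> s4
s4 --2--> s2
s2 --0--> s2
s2 --2--> s4
s4 --1--> s2
s2 --1--> s2
s2 --0--> s2
s2 --0--> s2
s2 --2--> s4
s4 --2--> s2
s2 --2--> s4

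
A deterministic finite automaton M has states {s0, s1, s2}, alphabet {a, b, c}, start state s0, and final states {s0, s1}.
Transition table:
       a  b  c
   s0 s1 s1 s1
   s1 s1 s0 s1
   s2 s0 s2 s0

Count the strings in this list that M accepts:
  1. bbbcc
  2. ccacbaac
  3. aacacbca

bbbcc: accepted
ccacbaac: accepted
aacacbca: accepted

3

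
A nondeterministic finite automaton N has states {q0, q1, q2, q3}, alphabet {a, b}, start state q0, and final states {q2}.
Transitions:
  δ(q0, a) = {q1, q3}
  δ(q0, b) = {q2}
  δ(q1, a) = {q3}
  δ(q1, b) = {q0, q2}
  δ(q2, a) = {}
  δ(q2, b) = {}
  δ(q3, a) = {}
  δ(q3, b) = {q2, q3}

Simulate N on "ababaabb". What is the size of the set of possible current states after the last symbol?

Start: {q0}
read a: {q1, q3}
read b: {q0, q2, q3}
read a: {q1, q3}
read b: {q0, q2, q3}
read a: {q1, q3}
read a: {q3}
read b: {q2, q3}
read b: {q2, q3}
Final reachable set {q2, q3} has 2 states.

2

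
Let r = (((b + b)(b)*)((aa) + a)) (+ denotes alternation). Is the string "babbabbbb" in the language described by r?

no

No split of babbabbbb into u·v has ((b+b)(b)*) matching u and ((aa)+a) matching v.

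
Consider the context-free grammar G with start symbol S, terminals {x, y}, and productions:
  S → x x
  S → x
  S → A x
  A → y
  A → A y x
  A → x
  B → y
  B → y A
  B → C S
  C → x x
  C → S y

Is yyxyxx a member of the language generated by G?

yes

S ⇒ Ax ⇒ Ayxx ⇒ Ayxyxx ⇒ yyxyxx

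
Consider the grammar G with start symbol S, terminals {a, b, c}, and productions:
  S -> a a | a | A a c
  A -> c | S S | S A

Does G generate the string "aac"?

no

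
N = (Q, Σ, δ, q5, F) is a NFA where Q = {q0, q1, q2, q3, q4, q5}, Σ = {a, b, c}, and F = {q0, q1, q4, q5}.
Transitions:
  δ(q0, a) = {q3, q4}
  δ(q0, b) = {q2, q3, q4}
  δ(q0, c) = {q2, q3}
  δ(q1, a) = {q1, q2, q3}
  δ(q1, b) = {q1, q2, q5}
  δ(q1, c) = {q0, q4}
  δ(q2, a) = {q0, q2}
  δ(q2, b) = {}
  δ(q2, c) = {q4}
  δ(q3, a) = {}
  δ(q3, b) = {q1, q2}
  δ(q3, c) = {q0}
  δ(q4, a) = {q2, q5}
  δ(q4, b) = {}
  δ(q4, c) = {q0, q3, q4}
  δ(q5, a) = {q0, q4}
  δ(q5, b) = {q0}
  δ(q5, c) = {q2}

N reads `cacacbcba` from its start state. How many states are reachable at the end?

Start: {q5}
read c: {q2}
read a: {q0, q2}
read c: {q2, q3, q4}
read a: {q0, q2, q5}
read c: {q2, q3, q4}
read b: {q1, q2}
read c: {q0, q4}
read b: {q2, q3, q4}
read a: {q0, q2, q5}
Final reachable set {q0, q2, q5} has 3 states.

3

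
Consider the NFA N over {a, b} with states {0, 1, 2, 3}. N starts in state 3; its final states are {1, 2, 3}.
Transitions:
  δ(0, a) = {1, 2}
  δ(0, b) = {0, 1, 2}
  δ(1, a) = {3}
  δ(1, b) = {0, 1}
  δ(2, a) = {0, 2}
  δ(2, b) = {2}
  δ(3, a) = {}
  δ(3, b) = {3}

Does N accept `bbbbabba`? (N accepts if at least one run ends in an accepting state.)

rejected

Start: {3}
read b: {3}
read b: {3}
read b: {3}
read b: {3}
read a: {}
The reachable set is empty and stays empty for the remaining 3 symbols.
Reachable ∩ accepting = {} — empty.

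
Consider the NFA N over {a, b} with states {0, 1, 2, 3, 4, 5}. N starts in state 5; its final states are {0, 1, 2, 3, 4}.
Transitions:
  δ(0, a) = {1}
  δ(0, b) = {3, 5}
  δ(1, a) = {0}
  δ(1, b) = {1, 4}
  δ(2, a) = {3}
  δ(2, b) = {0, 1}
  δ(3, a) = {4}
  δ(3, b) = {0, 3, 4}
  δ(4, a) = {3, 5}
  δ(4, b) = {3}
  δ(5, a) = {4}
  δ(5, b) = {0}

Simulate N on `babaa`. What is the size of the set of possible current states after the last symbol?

2

Start: {5}
read b: {0}
read a: {1}
read b: {1, 4}
read a: {0, 3, 5}
read a: {1, 4}
Final reachable set {1, 4} has 2 states.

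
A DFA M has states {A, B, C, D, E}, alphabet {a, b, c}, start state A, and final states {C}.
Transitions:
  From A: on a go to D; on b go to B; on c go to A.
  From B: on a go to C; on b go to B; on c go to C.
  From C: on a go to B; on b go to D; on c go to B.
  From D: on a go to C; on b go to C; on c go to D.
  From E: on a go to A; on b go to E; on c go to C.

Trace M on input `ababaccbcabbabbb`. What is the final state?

B

A --a--> D
D --b--> C
C --a--> B
B --b--> B
B --a--> C
C --c--> B
B --c--> C
C --b--> D
D --c--> D
D --a--> C
C --b--> D
D --b--> C
C --a--> B
B --b--> B
B --b--> B
B --b--> B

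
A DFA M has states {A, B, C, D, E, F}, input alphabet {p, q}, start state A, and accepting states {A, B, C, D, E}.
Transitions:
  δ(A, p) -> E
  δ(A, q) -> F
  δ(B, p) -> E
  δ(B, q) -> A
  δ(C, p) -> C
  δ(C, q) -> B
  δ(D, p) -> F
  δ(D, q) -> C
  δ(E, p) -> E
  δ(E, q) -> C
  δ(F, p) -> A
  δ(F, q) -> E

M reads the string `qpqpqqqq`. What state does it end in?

A --q--> F
F --p--> A
A --q--> F
F --p--> A
A --q--> F
F --q--> E
E --q--> C
C --q--> B

B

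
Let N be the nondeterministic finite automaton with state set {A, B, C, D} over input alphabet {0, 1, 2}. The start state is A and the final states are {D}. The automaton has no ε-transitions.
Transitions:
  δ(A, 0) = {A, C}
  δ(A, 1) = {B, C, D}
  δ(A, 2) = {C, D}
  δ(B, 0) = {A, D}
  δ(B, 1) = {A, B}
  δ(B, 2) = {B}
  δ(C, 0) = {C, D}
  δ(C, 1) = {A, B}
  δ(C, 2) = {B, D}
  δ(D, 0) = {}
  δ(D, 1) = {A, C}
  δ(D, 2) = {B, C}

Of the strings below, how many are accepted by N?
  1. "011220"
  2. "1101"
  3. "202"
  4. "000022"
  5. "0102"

5

"011220": accepted
"1101": accepted
"202": accepted
"000022": accepted
"0102": accepted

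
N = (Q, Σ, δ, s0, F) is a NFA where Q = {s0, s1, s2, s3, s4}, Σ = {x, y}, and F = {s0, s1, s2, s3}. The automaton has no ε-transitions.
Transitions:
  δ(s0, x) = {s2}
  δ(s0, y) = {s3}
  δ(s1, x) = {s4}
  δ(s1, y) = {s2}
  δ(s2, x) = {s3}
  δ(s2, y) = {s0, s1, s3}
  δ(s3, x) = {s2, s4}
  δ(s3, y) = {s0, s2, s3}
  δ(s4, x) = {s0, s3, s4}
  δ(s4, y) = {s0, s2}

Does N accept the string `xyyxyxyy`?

accepted

Start: {s0}
read x: {s2}
read y: {s0, s1, s3}
read y: {s0, s2, s3}
read x: {s2, s3, s4}
read y: {s0, s1, s2, s3}
read x: {s2, s3, s4}
read y: {s0, s1, s2, s3}
read y: {s0, s1, s2, s3}
Reachable ∩ accepting = {s0, s1, s2, s3} — nonempty.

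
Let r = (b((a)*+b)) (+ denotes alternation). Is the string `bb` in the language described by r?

Split as b·b: b matches b and ((a)*+b) matches b.

yes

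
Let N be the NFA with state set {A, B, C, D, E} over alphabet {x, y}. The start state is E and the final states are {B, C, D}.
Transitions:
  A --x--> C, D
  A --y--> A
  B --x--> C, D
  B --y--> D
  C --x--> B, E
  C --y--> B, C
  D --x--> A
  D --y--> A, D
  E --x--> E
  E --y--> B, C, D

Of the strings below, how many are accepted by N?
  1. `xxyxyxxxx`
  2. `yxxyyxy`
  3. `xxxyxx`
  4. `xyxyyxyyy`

`xxyxyxxxx`: accepted
`yxxyyxy`: accepted
`xxxyxx`: accepted
`xyxyyxyyy`: accepted

4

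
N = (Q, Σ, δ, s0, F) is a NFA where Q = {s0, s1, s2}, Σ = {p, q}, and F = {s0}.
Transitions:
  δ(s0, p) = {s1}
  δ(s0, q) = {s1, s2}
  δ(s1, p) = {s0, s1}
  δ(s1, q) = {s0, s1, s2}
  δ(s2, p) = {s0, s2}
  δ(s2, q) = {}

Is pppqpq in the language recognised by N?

accepted

Start: {s0}
read p: {s1}
read p: {s0, s1}
read p: {s0, s1}
read q: {s0, s1, s2}
read p: {s0, s1, s2}
read q: {s0, s1, s2}
Reachable ∩ accepting = {s0} — nonempty.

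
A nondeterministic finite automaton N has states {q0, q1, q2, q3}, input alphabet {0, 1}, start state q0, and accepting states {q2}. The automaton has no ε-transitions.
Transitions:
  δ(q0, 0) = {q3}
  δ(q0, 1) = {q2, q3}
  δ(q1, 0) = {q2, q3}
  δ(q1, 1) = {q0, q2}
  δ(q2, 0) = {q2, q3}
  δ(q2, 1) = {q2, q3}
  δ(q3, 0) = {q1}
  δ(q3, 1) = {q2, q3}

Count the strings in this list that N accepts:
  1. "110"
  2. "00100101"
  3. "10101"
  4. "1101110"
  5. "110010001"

"110": accepted
"00100101": accepted
"10101": accepted
"1101110": accepted
"110010001": accepted

5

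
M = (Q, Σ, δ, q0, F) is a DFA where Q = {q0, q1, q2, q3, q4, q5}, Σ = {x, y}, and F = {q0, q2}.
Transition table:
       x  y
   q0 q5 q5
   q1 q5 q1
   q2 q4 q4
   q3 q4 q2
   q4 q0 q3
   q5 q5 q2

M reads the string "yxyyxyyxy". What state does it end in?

q3

q0 --y--> q5
q5 --x--> q5
q5 --y--> q2
q2 --y--> q4
q4 --x--> q0
q0 --y--> q5
q5 --y--> q2
q2 --x--> q4
q4 --y--> q3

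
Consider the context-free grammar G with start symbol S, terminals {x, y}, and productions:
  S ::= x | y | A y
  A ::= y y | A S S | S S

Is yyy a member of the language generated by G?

S ⇒ Ay ⇒ yyy

yes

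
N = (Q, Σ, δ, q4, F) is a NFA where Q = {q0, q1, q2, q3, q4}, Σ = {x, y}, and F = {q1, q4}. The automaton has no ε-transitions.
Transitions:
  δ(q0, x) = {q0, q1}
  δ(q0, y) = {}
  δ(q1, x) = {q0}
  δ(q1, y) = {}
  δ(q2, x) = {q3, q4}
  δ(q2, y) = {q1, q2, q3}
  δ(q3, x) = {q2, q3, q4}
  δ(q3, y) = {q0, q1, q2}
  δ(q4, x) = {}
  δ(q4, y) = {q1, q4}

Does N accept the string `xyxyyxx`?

rejected

Start: {q4}
read x: {}
The reachable set is empty and stays empty for the remaining 6 symbols.
Reachable ∩ accepting = {} — empty.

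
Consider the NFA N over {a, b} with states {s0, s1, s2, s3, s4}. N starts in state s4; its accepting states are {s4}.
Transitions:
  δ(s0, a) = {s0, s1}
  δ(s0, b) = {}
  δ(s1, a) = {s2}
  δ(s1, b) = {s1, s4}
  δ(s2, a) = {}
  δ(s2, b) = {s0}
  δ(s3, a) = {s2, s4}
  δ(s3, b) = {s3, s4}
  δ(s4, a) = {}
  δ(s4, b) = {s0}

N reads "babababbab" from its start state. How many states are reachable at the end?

3

Start: {s4}
read b: {s0}
read a: {s0, s1}
read b: {s1, s4}
read a: {s2}
read b: {s0}
read a: {s0, s1}
read b: {s1, s4}
read b: {s0, s1, s4}
read a: {s0, s1, s2}
read b: {s0, s1, s4}
Final reachable set {s0, s1, s4} has 3 states.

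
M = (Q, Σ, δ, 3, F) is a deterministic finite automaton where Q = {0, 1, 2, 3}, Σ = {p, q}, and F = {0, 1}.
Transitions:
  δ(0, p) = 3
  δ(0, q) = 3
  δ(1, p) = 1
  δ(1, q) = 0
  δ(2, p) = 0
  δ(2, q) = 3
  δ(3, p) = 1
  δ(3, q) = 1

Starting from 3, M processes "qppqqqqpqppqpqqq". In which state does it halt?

3

3 --q--> 1
1 --p--> 1
1 --p--> 1
1 --q--> 0
0 --q--> 3
3 --q--> 1
1 --q--> 0
0 --p--> 3
3 --q--> 1
1 --p--> 1
1 --p--> 1
1 --q--> 0
0 --p--> 3
3 --q--> 1
1 --q--> 0
0 --q--> 3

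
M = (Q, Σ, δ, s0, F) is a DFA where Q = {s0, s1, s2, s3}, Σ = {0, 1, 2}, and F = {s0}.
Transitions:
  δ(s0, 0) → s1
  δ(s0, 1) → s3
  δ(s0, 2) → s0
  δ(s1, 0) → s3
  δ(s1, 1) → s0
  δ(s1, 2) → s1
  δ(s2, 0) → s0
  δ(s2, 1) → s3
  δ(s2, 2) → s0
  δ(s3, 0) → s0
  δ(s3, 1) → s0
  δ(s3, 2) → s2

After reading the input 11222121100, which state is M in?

s3

s0 --1--> s3
s3 --1--> s0
s0 --2--> s0
s0 --2--> s0
s0 --2--> s0
s0 --1--> s3
s3 --2--> s2
s2 --1--> s3
s3 --1--> s0
s0 --0--> s1
s1 --0--> s3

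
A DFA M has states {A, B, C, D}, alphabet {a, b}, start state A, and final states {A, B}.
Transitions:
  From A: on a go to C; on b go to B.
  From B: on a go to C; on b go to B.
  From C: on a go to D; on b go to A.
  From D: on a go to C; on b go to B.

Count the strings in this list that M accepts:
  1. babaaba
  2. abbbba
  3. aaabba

0

babaaba: rejected
abbbba: rejected
aaabba: rejected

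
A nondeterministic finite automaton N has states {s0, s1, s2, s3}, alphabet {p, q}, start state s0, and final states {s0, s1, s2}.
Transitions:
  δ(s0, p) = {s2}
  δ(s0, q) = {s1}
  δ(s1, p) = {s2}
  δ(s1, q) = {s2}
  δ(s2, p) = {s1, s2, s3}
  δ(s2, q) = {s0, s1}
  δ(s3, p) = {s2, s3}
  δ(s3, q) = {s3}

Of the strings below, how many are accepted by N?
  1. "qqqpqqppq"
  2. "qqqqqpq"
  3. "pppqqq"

"qqqpqqppq": accepted
"qqqqqpq": accepted
"pppqqq": accepted

3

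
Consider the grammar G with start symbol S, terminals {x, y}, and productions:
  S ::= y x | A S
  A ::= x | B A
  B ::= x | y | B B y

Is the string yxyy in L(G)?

no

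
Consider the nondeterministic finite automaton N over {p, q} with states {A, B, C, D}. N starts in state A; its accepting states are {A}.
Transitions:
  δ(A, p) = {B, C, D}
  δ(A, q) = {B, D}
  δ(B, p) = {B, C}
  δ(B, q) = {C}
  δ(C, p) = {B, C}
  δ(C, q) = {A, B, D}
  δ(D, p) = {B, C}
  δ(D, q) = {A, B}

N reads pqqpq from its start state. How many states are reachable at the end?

Start: {A}
read p: {B, C, D}
read q: {A, B, C, D}
read q: {A, B, C, D}
read p: {B, C, D}
read q: {A, B, C, D}
Final reachable set {A, B, C, D} has 4 states.

4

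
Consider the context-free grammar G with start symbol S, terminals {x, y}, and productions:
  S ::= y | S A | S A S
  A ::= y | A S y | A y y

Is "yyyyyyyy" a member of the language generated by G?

S ⇒ SA ⇒ SAA ⇒ SAAA ⇒ yAAA ⇒ yAyyAA ⇒ yAyyyyAA ⇒ yyyyyyAA ⇒ yyyyyyyA ⇒ yyyyyyyy

yes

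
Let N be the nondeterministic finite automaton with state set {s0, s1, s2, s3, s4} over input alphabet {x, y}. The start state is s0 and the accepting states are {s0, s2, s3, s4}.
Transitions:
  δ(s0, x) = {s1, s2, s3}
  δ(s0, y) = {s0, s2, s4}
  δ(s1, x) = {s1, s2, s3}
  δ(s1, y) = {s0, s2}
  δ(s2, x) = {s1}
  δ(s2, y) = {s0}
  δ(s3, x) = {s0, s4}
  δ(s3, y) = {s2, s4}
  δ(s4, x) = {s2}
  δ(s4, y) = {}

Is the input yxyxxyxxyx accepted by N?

accepted

Start: {s0}
read y: {s0, s2, s4}
read x: {s1, s2, s3}
read y: {s0, s2, s4}
read x: {s1, s2, s3}
read x: {s0, s1, s2, s3, s4}
read y: {s0, s2, s4}
read x: {s1, s2, s3}
read x: {s0, s1, s2, s3, s4}
read y: {s0, s2, s4}
read x: {s1, s2, s3}
Reachable ∩ accepting = {s2, s3} — nonempty.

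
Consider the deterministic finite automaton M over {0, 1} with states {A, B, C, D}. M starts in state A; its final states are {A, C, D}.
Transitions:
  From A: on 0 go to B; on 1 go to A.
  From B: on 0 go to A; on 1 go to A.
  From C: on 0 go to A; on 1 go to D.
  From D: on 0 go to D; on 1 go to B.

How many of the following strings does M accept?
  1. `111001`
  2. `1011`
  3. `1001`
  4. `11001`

4

`111001`: accepted
`1011`: accepted
`1001`: accepted
`11001`: accepted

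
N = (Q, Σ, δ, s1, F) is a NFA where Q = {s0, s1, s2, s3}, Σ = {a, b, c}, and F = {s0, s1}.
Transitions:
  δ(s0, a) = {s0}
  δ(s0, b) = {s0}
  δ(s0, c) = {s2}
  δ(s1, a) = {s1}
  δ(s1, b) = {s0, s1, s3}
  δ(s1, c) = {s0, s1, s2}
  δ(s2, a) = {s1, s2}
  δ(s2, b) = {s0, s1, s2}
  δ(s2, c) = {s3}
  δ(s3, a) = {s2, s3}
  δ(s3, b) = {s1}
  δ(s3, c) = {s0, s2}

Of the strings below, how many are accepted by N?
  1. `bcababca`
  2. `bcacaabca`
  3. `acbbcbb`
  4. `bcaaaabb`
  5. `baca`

5

`bcababca`: accepted
`bcacaabca`: accepted
`acbbcbb`: accepted
`bcaaaabb`: accepted
`baca`: accepted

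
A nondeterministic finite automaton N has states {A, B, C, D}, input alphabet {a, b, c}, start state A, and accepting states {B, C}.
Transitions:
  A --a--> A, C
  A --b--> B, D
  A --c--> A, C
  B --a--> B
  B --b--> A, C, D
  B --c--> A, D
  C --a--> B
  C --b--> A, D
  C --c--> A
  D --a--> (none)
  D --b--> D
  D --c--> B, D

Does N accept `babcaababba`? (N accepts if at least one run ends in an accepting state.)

accepted

Start: {A}
read b: {B, D}
read a: {B}
read b: {A, C, D}
read c: {A, B, C, D}
read a: {A, B, C}
read a: {A, B, C}
read b: {A, B, C, D}
read a: {A, B, C}
read b: {A, B, C, D}
read b: {A, B, C, D}
read a: {A, B, C}
Reachable ∩ accepting = {B, C} — nonempty.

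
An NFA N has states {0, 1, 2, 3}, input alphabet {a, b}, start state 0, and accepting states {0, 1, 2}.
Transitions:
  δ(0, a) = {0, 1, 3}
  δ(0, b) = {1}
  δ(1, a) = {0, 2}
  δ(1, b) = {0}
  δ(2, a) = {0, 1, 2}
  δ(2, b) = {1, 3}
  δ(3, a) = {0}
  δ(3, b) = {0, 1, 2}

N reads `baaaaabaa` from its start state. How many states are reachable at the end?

4

Start: {0}
read b: {1}
read a: {0, 2}
read a: {0, 1, 2, 3}
read a: {0, 1, 2, 3}
read a: {0, 1, 2, 3}
read a: {0, 1, 2, 3}
read b: {0, 1, 2, 3}
read a: {0, 1, 2, 3}
read a: {0, 1, 2, 3}
Final reachable set {0, 1, 2, 3} has 4 states.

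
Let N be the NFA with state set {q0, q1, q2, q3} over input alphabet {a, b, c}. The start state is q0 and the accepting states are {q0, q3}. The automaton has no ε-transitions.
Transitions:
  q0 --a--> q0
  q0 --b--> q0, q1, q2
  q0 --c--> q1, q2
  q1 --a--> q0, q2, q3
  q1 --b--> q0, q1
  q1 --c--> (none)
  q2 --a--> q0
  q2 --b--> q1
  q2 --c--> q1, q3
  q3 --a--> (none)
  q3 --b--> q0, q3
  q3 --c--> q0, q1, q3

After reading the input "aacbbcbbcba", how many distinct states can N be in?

Start: {q0}
read a: {q0}
read a: {q0}
read c: {q1, q2}
read b: {q0, q1}
read b: {q0, q1, q2}
read c: {q1, q2, q3}
read b: {q0, q1, q3}
read b: {q0, q1, q2, q3}
read c: {q0, q1, q2, q3}
read b: {q0, q1, q2, q3}
read a: {q0, q2, q3}
Final reachable set {q0, q2, q3} has 3 states.

3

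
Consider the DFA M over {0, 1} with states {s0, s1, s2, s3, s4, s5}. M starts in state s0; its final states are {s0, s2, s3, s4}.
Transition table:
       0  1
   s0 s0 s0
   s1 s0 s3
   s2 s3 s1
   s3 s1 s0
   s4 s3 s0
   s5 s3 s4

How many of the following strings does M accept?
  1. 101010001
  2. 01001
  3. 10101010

3

101010001: accepted
01001: accepted
10101010: accepted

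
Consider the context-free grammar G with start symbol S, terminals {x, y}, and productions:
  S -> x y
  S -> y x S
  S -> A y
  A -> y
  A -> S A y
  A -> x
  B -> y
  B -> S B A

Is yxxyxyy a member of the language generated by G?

yes

S ⇒ yxS ⇒ yxAy ⇒ yxSAyy ⇒ yxAyAyy ⇒ yxxyAyy ⇒ yxxyxyy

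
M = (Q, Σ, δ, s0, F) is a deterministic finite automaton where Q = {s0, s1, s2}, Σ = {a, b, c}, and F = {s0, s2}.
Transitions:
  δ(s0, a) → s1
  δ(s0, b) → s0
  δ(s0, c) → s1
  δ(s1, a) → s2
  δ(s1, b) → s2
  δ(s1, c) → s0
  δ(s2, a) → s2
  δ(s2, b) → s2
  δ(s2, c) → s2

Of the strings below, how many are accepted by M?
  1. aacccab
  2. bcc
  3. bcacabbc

3

aacccab: accepted
bcc: accepted
bcacabbc: accepted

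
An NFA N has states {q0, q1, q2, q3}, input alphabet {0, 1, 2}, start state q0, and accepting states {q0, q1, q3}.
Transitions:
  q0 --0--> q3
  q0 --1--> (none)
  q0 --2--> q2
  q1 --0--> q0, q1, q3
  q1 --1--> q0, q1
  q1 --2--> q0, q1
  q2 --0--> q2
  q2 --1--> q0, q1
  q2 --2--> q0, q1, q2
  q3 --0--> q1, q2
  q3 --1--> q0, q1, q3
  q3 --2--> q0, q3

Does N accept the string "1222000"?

rejected

Start: {q0}
read 1: {}
The reachable set is empty and stays empty for the remaining 6 symbols.
Reachable ∩ accepting = {} — empty.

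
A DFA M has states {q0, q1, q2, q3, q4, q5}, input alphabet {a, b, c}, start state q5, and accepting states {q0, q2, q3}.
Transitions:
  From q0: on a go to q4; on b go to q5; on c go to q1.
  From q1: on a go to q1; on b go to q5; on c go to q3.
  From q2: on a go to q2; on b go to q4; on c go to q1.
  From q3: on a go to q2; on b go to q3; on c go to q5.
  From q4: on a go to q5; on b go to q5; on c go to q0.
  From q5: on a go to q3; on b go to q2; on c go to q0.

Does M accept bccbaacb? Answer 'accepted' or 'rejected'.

rejected

q5 --b--> q2
q2 --c--> q1
q1 --c--> q3
q3 --b--> q3
q3 --a--> q2
q2 --a--> q2
q2 --c--> q1
q1 --b--> q5
End in state q5, which is not an accepting state.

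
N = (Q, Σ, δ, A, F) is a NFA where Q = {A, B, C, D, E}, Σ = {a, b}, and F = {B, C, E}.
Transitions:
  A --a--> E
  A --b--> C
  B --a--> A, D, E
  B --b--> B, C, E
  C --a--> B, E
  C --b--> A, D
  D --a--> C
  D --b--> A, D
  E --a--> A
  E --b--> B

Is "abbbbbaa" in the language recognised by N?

accepted

Start: {A}
read a: {E}
read b: {B}
read b: {B, C, E}
read b: {A, B, C, D, E}
read b: {A, B, C, D, E}
read b: {A, B, C, D, E}
read a: {A, B, C, D, E}
read a: {A, B, C, D, E}
Reachable ∩ accepting = {B, C, E} — nonempty.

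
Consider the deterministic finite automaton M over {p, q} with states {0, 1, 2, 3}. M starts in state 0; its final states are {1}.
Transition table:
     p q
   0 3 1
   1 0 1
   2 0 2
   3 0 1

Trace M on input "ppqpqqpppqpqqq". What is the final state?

0 --p--> 3
3 --p--> 0
0 --q--> 1
1 --p--> 0
0 --q--> 1
1 --q--> 1
1 --p--> 0
0 --p--> 3
3 --p--> 0
0 --q--> 1
1 --p--> 0
0 --q--> 1
1 --q--> 1
1 --q--> 1

1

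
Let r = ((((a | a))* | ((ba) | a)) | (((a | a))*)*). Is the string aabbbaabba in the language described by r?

no

Neither (((a|a))*|((ba)|a)) nor (((a|a))*)* matches aabbbaabba.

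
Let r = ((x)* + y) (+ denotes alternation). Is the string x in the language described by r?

yes

The left alternative (x)* matches x.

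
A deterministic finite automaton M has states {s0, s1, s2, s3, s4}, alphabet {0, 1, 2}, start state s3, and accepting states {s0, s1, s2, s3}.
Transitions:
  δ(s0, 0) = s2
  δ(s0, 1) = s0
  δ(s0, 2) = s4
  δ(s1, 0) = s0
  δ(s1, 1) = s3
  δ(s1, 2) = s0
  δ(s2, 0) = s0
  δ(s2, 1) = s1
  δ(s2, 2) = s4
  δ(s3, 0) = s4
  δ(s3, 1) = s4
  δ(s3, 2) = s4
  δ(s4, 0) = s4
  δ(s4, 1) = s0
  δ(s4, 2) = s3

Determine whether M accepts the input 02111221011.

s3 --0--> s4
s4 --2--> s3
s3 --1--> s4
s4 --1--> s0
s0 --1--> s0
s0 --2--> s4
s4 --2--> s3
s3 --1--> s4
s4 --0--> s4
s4 --1--> s0
s0 --1--> s0
End in state s0, which is an accepting state.

accepted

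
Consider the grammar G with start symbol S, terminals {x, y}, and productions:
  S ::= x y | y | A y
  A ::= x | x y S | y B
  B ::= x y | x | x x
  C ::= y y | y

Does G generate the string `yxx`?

no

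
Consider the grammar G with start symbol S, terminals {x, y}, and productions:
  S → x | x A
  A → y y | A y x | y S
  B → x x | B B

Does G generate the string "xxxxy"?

no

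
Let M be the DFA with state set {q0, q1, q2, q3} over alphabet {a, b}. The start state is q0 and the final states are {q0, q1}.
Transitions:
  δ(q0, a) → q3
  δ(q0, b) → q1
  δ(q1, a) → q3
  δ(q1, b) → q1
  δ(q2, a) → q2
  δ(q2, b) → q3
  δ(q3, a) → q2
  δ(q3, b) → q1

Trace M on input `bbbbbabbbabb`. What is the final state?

q0 --b--> q1
q1 --b--> q1
q1 --b--> q1
q1 --b--> q1
q1 --b--> q1
q1 --a--> q3
q3 --b--> q1
q1 --b--> q1
q1 --b--> q1
q1 --a--> q3
q3 --b--> q1
q1 --b--> q1

q1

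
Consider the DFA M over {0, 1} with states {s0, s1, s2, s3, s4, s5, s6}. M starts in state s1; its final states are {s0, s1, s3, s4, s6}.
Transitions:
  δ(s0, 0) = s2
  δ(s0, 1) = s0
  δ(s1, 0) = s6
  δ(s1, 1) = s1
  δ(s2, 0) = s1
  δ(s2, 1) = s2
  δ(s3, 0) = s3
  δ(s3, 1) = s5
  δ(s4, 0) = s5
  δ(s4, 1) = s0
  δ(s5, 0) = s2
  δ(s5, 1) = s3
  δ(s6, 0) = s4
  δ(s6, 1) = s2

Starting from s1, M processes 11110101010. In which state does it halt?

s1 --1--> s1
s1 --1--> s1
s1 --1--> s1
s1 --1--> s1
s1 --0--> s6
s6 --1--> s2
s2 --0--> s1
s1 --1--> s1
s1 --0--> s6
s6 --1--> s2
s2 --0--> s1

s1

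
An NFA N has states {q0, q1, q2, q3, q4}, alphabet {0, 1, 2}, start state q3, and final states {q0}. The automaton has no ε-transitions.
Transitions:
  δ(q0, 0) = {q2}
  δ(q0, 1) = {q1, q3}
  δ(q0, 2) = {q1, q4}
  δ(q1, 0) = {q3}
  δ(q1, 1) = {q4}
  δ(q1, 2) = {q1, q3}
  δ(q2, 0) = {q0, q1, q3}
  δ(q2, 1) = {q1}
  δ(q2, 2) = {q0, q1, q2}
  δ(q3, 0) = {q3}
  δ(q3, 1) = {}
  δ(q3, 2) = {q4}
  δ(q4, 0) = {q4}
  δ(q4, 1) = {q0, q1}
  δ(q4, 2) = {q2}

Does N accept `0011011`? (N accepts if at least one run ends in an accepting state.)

Start: {q3}
read 0: {q3}
read 0: {q3}
read 1: {}
The reachable set is empty and stays empty for the remaining 4 symbols.
Reachable ∩ accepting = {} — empty.

rejected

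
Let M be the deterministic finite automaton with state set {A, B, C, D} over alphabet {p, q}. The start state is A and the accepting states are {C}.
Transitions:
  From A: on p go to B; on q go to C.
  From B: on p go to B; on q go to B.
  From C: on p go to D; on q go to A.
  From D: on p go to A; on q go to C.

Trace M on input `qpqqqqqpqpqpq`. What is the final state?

A --q--> C
C --p--> D
D --q--> C
C --q--> A
A --q--> C
C --q--> A
A --q--> C
C --p--> D
D --q--> C
C --p--> D
D --q--> C
C --p--> D
D --q--> C

C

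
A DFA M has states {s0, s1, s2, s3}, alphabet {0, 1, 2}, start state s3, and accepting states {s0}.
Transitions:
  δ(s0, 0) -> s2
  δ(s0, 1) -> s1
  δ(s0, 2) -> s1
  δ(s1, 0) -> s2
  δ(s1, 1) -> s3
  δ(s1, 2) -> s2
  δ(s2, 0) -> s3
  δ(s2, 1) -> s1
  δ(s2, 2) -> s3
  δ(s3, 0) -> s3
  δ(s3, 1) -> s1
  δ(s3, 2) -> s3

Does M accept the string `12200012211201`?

rejected

s3 --1--> s1
s1 --2--> s2
s2 --2--> s3
s3 --0--> s3
s3 --0--> s3
s3 --0--> s3
s3 --1--> s1
s1 --2--> s2
s2 --2--> s3
s3 --1--> s1
s1 --1--> s3
s3 --2--> s3
s3 --0--> s3
s3 --1--> s1
End in state s1, which is not an accepting state.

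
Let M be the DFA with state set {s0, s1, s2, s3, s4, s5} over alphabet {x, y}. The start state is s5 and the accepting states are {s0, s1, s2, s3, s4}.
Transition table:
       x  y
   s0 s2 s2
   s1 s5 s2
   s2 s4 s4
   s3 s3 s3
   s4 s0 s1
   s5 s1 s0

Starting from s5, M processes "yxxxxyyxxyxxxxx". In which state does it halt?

s0

s5 --y--> s0
s0 --x--> s2
s2 --x--> s4
s4 --x--> s0
s0 --x--> s2
s2 --y--> s4
s4 --y--> s1
s1 --x--> s5
s5 --x--> s1
s1 --y--> s2
s2 --x--> s4
s4 --x--> s0
s0 --x--> s2
s2 --x--> s4
s4 --x--> s0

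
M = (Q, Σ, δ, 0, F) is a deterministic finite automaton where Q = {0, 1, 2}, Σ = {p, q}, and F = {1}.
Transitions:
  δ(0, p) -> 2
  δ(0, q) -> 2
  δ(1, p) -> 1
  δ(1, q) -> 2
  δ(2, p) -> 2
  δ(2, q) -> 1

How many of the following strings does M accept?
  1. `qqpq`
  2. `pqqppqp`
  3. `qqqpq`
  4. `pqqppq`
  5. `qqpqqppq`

3

`qqpq`: rejected
`pqqppqp`: accepted
`qqqpq`: accepted
`pqqppq`: accepted
`qqpqqppq`: rejected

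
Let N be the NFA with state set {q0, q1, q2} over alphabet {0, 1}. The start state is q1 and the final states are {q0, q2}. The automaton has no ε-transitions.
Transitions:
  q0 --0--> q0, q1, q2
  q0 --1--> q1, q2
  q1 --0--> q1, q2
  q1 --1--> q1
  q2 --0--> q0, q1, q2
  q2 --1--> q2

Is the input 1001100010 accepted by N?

Start: {q1}
read 1: {q1}
read 0: {q1, q2}
read 0: {q0, q1, q2}
read 1: {q1, q2}
read 1: {q1, q2}
read 0: {q0, q1, q2}
read 0: {q0, q1, q2}
read 0: {q0, q1, q2}
read 1: {q1, q2}
read 0: {q0, q1, q2}
Reachable ∩ accepting = {q0, q2} — nonempty.

accepted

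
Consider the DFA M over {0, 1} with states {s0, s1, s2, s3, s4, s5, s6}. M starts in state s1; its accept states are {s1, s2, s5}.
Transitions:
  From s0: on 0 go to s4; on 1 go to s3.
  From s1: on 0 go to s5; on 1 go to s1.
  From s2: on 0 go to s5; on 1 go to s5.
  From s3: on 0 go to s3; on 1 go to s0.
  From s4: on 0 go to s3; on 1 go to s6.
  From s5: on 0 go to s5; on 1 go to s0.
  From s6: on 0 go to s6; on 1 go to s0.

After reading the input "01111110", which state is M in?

s3

s1 --0--> s5
s5 --1--> s0
s0 --1--> s3
s3 --1--> s0
s0 --1--> s3
s3 --1--> s0
s0 --1--> s3
s3 --0--> s3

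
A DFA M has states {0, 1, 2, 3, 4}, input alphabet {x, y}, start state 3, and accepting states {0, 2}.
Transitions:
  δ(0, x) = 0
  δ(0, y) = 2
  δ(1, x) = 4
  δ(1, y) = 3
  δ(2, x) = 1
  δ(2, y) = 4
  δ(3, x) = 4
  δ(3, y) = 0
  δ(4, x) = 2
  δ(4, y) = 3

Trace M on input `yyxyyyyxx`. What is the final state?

3 --y--> 0
0 --y--> 2
2 --x--> 1
1 --y--> 3
3 --y--> 0
0 --y--> 2
2 --y--> 4
4 --x--> 2
2 --x--> 1

1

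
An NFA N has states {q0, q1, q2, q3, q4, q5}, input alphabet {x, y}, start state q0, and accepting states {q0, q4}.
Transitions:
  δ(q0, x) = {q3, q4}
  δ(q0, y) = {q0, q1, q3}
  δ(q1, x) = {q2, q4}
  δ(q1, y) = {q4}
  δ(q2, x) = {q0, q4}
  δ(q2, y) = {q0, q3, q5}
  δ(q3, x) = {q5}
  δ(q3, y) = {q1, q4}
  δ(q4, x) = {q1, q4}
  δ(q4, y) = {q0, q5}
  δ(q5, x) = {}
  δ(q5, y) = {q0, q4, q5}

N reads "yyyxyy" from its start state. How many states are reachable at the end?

5

Start: {q0}
read y: {q0, q1, q3}
read y: {q0, q1, q3, q4}
read y: {q0, q1, q3, q4, q5}
read x: {q1, q2, q3, q4, q5}
read y: {q0, q1, q3, q4, q5}
read y: {q0, q1, q3, q4, q5}
Final reachable set {q0, q1, q3, q4, q5} has 5 states.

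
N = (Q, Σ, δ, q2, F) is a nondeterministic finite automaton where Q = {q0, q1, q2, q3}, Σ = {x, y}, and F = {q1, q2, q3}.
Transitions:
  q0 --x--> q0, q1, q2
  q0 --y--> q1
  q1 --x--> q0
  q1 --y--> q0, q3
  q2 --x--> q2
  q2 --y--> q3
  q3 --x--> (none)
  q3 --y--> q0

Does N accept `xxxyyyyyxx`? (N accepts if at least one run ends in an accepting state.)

accepted

Start: {q2}
read x: {q2}
read x: {q2}
read x: {q2}
read y: {q3}
read y: {q0}
read y: {q1}
read y: {q0, q3}
read y: {q0, q1}
read x: {q0, q1, q2}
read x: {q0, q1, q2}
Reachable ∩ accepting = {q1, q2} — nonempty.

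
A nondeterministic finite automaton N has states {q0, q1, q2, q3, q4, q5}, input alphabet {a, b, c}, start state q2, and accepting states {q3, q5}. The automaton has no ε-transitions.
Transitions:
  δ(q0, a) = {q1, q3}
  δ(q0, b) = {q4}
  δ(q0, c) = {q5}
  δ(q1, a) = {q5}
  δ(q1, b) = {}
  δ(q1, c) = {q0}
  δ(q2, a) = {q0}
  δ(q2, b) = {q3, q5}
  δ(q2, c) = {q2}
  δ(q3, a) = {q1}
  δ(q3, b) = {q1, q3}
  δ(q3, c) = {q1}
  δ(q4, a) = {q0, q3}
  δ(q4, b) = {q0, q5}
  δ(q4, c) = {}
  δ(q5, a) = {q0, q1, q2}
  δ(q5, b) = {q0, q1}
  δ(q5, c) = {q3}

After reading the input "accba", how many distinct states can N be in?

2

Start: {q2}
read a: {q0}
read c: {q5}
read c: {q3}
read b: {q1, q3}
read a: {q1, q5}
Final reachable set {q1, q5} has 2 states.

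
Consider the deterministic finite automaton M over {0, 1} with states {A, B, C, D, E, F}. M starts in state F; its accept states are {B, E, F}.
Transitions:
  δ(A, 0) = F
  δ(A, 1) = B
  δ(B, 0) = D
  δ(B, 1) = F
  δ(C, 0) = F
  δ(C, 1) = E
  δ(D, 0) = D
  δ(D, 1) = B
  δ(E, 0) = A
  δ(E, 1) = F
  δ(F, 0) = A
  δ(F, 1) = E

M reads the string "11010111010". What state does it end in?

D

F --1--> E
E --1--> F
F --0--> A
A --1--> B
B --0--> D
D --1--> B
B --1--> F
F --1--> E
E --0--> A
A --1--> B
B --0--> D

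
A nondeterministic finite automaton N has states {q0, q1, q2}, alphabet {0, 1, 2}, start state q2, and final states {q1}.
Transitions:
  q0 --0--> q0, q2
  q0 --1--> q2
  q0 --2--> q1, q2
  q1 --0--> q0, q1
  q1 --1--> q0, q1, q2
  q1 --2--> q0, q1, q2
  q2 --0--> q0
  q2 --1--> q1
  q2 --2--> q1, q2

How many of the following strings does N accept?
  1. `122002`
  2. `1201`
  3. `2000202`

3

`122002`: accepted
`1201`: accepted
`2000202`: accepted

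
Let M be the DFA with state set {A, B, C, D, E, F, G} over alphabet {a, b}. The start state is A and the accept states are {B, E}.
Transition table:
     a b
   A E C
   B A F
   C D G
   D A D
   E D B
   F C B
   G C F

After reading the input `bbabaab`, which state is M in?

D

A --b--> C
C --b--> G
G --a--> C
C --b--> G
G --a--> C
C --a--> D
D --b--> D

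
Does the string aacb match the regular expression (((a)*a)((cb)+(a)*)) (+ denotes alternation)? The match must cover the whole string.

yes

Split as aa·cb: ((a)*a) matches aa and ((cb)+(a)*) matches cb.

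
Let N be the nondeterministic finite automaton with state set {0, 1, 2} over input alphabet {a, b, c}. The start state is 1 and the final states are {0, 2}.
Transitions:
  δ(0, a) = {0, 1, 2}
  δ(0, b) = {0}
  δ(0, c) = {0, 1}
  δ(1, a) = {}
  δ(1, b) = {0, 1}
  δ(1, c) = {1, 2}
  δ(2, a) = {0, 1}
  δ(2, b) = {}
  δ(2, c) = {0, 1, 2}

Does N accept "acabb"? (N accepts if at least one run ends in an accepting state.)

rejected

Start: {1}
read a: {}
The reachable set is empty and stays empty for the remaining 4 symbols.
Reachable ∩ accepting = {} — empty.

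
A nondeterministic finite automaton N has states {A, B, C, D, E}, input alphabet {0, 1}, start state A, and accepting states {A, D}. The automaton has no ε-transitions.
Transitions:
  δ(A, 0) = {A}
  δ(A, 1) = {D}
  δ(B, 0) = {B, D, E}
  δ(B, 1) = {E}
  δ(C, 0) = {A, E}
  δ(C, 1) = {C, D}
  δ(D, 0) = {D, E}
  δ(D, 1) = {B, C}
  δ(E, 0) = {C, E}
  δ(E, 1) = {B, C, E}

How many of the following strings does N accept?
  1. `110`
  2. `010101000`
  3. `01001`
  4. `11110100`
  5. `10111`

`110`: accepted
`010101000`: accepted
`01001`: accepted
`11110100`: accepted
`10111`: accepted

5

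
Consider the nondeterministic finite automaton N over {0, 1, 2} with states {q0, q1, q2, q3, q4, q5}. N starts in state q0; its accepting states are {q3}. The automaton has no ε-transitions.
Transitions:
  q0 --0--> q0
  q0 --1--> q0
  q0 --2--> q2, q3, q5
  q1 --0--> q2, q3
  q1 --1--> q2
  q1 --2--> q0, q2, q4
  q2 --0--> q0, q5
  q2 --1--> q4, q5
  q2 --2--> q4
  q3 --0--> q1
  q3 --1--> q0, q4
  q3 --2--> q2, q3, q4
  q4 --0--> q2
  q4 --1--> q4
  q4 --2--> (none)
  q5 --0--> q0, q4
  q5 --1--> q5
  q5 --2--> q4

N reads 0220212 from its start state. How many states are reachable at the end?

Start: {q0}
read 0: {q0}
read 2: {q2, q3, q5}
read 2: {q2, q3, q4}
read 0: {q0, q1, q2, q5}
read 2: {q0, q2, q3, q4, q5}
read 1: {q0, q4, q5}
read 2: {q2, q3, q4, q5}
Final reachable set {q2, q3, q4, q5} has 4 states.

4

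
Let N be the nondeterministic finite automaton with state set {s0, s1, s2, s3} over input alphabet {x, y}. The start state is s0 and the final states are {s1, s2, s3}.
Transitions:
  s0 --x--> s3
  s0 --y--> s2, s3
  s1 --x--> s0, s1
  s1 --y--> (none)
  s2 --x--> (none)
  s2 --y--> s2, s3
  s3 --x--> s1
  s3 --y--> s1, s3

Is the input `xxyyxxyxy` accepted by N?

Start: {s0}
read x: {s3}
read x: {s1}
read y: {}
The reachable set is empty and stays empty for the remaining 6 symbols.
Reachable ∩ accepting = {} — empty.

rejected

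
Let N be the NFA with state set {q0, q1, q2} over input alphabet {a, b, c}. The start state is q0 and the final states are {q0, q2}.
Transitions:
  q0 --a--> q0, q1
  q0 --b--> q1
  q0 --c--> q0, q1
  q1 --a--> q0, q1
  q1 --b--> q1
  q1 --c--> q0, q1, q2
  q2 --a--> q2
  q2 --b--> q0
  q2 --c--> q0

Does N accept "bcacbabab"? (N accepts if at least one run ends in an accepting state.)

rejected

Start: {q0}
read b: {q1}
read c: {q0, q1, q2}
read a: {q0, q1, q2}
read c: {q0, q1, q2}
read b: {q0, q1}
read a: {q0, q1}
read b: {q1}
read a: {q0, q1}
read b: {q1}
Reachable ∩ accepting = {} — empty.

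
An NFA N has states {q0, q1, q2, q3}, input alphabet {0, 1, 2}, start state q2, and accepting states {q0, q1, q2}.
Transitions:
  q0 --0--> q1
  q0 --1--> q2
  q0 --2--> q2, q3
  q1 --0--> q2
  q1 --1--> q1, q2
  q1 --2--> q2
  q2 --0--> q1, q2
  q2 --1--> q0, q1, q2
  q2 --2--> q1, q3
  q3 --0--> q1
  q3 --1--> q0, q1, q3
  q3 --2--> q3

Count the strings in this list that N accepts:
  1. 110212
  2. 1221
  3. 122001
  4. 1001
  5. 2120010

110212: accepted
1221: accepted
122001: accepted
1001: accepted
2120010: accepted

5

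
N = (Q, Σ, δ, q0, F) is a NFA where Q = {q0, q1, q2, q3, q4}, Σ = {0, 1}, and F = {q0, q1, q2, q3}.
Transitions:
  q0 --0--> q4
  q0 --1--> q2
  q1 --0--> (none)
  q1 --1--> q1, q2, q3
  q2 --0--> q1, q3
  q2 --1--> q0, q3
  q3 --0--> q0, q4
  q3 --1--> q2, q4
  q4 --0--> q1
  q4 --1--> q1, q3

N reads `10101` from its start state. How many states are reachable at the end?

4

Start: {q0}
read 1: {q2}
read 0: {q1, q3}
read 1: {q1, q2, q3, q4}
read 0: {q0, q1, q3, q4}
read 1: {q1, q2, q3, q4}
Final reachable set {q1, q2, q3, q4} has 4 states.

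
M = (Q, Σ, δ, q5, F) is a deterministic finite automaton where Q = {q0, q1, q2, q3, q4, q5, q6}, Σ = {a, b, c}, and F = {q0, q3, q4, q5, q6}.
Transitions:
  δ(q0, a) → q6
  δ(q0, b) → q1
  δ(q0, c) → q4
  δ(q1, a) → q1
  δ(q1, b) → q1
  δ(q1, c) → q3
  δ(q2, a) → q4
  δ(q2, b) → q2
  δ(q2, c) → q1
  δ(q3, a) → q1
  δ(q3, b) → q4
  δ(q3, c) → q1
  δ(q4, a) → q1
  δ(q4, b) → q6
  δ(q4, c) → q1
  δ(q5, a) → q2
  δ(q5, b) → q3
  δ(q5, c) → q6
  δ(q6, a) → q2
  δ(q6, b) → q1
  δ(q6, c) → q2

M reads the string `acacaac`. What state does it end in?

q5 --a--> q2
q2 --c--> q1
q1 --a--> q1
q1 --c--> q3
q3 --a--> q1
q1 --a--> q1
q1 --c--> q3

q3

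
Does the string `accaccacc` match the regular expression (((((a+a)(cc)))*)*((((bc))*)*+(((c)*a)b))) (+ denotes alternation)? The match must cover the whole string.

Split as accaccacc·ε: ((((a+a)(cc)))*)* matches accaccacc and ((((bc))*)*+(((c)*a)b)) matches ε.

yes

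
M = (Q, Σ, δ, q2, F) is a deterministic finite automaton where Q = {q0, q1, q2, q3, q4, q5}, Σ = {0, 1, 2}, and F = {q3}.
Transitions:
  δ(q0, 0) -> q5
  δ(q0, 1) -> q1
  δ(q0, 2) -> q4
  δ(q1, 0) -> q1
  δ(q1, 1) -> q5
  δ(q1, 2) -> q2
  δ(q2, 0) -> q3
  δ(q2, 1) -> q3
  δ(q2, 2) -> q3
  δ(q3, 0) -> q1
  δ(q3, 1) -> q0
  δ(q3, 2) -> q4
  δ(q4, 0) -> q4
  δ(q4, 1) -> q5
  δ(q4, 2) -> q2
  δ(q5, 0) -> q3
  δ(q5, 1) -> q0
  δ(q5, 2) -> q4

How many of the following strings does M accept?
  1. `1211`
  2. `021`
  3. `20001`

0

`1211`: rejected
`021`: rejected
`20001`: rejected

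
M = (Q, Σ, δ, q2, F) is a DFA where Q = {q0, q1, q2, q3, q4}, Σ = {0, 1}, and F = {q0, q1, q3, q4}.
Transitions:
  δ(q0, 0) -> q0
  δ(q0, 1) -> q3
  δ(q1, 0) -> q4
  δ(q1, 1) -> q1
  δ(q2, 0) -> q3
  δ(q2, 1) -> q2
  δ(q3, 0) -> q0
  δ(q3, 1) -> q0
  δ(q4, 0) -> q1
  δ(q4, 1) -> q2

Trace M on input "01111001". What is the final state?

q3

q2 --0--> q3
q3 --1--> q0
q0 --1--> q3
q3 --1--> q0
q0 --1--> q3
q3 --0--> q0
q0 --0--> q0
q0 --1--> q3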